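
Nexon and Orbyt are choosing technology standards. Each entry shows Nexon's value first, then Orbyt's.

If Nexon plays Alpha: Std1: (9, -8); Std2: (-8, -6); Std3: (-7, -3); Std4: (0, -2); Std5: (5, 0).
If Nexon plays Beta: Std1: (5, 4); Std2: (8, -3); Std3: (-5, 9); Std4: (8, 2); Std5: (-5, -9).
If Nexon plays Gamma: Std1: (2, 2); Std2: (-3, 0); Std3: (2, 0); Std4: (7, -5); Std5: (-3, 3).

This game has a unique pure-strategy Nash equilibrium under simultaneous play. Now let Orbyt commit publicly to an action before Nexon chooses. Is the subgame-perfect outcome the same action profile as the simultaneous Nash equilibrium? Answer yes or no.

no

Solve by backward induction (Orbyt leads).
- Std1: Nexon compares 9, 5, 2 and picks Alpha; Orbyt would get -8.
- Std2: Nexon compares -8, 8, -3 and picks Beta; Orbyt would get -3.
- Std3: Nexon compares -7, -5, 2 and picks Gamma; Orbyt would get 0.
- Std4: Nexon compares 0, 8, 7 and picks Beta; Orbyt would get 2.
- Std5: Nexon compares 5, -5, -3 and picks Alpha; Orbyt would get 0.
Maximizing over -8, -3, 0, 2, 0, Orbyt chooses Std4. Subgame-perfect outcome: (Beta, Std4) with payoffs (8, 2).
For the simultaneous game, intersect best replies.
Nexon's best replies: Std1→Alpha; Std2→Beta; Std3→Gamma; Std4→Beta; Std5→Alpha.
Orbyt's best replies: Alpha→Std5; Beta→Std3; Gamma→Std5.
Only (Alpha, Std5) has each player best-responding; Nash payoffs (5, 0).
Sequential outcome (Beta, Std4) differs from the Nash profile (Alpha, Std5).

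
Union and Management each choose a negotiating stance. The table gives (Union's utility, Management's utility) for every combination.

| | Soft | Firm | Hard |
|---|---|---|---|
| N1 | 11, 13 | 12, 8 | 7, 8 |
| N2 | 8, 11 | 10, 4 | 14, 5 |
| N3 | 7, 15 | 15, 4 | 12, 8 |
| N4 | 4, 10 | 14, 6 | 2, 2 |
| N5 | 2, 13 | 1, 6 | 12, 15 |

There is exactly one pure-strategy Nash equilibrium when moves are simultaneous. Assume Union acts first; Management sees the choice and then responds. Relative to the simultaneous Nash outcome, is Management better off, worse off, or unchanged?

better off

Work backward from Management's decision.
- N1: Management compares 13, 8, 8 and picks Soft; Union would get 11.
- N2: Management compares 11, 4, 5 and picks Soft; Union would get 8.
- N3: Management compares 15, 4, 8 and picks Soft; Union would get 7.
- N4: Management compares 10, 6, 2 and picks Soft; Union would get 4.
- N5: Management compares 13, 6, 15 and picks Hard; Union would get 12.
Among 11, 8, 7, 4, 12, the best is 12 at N5. Subgame-perfect outcome: (N5, Hard) with payoffs (12, 15).
Now find the simultaneous Nash equilibrium.
Union's best replies: Soft→N1; Firm→N3; Hard→N2.
Management's best replies: N1→Soft; N2→Soft; N3→Soft; N4→Soft; N5→Hard.
Only (N1, Soft) has each player best-responding; Nash payoffs (11, 13).
Management earns 15 sequentially versus 13 at the Nash outcome: better off.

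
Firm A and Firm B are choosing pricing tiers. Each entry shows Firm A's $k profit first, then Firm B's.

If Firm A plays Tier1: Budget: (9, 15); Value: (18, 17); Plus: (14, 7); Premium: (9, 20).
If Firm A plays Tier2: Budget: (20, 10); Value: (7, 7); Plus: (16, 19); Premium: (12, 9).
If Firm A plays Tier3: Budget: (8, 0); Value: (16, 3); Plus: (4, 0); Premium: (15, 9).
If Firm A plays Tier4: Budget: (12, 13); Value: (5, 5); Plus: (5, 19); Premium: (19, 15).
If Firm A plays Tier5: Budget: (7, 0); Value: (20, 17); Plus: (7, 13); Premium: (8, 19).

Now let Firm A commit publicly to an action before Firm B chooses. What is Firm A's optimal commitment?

Tier2

Firm B best-responds to each possible Firm A move:
- Tier1 → Firm B plays Premium (best of 15, 17, 7, 20); Firm A gets 9.
- Tier2 → Firm B plays Plus (best of 10, 7, 19, 9); Firm A gets 16.
- Tier3 → Firm B plays Premium (best of 0, 3, 0, 9); Firm A gets 15.
- Tier4 → Firm B plays Plus (best of 13, 5, 19, 15); Firm A gets 5.
- Tier5 → Firm B plays Premium (best of 0, 17, 13, 19); Firm A gets 8.
Among 9, 16, 15, 5, 8, the best is 16 at Tier2. Subgame-perfect outcome: (Tier2, Plus) with payoffs (16, 19).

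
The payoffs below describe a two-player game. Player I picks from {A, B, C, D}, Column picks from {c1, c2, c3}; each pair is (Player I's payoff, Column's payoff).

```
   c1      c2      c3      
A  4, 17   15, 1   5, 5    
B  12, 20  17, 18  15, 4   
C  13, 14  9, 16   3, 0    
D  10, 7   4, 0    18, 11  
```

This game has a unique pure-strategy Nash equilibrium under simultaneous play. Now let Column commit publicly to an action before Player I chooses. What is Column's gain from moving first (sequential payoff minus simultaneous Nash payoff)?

7

Work backward from Player I's decision.
- c1: BR = C, leader payoff 14.
- c2: BR = B, leader payoff 18.
- c3: BR = D, leader payoff 11.
Maximizing over 14, 18, 11, Column chooses c2. Subgame-perfect outcome: (B, c2) with payoffs (17, 18).
Under simultaneous play:
Player I's best replies: c1→C; c2→B; c3→D.
Column's best replies: A→c1; B→c1; C→c2; D→c3.
Only (D, c3) has each player best-responding; Nash payoffs (18, 11).
Column's commitment gain: 18 − 11 = 7.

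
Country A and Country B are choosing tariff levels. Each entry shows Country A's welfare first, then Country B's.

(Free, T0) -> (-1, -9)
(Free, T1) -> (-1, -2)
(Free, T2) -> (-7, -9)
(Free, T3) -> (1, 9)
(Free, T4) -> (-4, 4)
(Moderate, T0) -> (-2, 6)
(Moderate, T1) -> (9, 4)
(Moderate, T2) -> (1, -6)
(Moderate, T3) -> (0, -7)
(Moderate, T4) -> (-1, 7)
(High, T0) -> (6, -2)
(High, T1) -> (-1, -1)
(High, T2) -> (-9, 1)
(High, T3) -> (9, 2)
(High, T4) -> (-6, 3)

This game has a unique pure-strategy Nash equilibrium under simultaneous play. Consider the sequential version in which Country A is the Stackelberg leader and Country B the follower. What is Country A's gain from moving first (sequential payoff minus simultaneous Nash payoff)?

Country B best-responds to each possible Country A move:
- Free: Country B compares -9, -2, -9, 9, 4 and picks T3; Country A would get 1.
- Moderate: Country B compares 6, 4, -6, -7, 7 and picks T4; Country A would get -1.
- High: Country B compares -2, -1, 1, 2, 3 and picks T4; Country A would get -6.
Among 1, -1, -6, the best is 1 at Free. Subgame-perfect outcome: (Free, T3) with payoffs (1, 9).
Now find the simultaneous Nash equilibrium.
Country A's best replies: T0→High; T1→Moderate; T2→Moderate; T3→High; T4→Moderate.
Country B's best replies: Free→T3; Moderate→T4; High→T4.
The unique mutual best reply is (Moderate, T4), giving (-1, 7).
Country A's commitment gain: 1 − -1 = 2.

2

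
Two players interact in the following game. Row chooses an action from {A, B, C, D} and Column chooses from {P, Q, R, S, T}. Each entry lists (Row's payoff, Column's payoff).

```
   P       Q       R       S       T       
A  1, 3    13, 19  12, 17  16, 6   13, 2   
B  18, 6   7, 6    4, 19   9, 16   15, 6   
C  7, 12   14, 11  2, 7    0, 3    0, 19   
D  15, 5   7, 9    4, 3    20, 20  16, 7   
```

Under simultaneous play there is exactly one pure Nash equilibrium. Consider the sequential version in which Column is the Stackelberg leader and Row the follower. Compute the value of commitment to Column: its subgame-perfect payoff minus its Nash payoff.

Row best-responds to each possible Column move:
- P: BR = B, leader payoff 6.
- Q: BR = C, leader payoff 11.
- R: BR = A, leader payoff 17.
- S: BR = D, leader payoff 20.
- T: BR = D, leader payoff 7.
Among 6, 11, 17, 20, 7, the best is 20 at S. Subgame-perfect outcome: (D, S) with payoffs (20, 20).
For the simultaneous game, intersect best replies.
Row's best replies: P→B; Q→C; R→A; S→D; T→D.
Column's best replies: A→Q; B→R; C→T; D→S.
The unique mutual best reply is (D, S), giving (20, 20).
Column's commitment gain: 20 − 20 = 0.

0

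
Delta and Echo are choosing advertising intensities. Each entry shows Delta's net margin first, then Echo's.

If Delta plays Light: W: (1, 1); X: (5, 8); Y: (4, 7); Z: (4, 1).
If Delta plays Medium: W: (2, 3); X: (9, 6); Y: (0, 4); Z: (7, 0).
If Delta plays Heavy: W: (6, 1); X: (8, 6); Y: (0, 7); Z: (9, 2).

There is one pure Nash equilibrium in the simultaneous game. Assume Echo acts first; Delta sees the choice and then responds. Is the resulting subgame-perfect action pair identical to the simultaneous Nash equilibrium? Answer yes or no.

Delta best-responds to each possible Echo move:
- W → Delta plays Heavy (best of 1, 2, 6); Echo gets 1.
- X → Delta plays Medium (best of 5, 9, 8); Echo gets 6.
- Y → Delta plays Light (best of 4, 0, 0); Echo gets 7.
- Z → Delta plays Heavy (best of 4, 7, 9); Echo gets 2.
Among 1, 6, 7, 2, the best is 7 at Y. Subgame-perfect outcome: (Light, Y) with payoffs (4, 7).
Now find the simultaneous Nash equilibrium.
Delta's best replies: W→Heavy; X→Medium; Y→Light; Z→Heavy.
Echo's best replies: Light→X; Medium→X; Heavy→Y.
Only (Medium, X) has each player best-responding; Nash payoffs (9, 6).
Sequential outcome (Light, Y) differs from the Nash profile (Medium, X).

no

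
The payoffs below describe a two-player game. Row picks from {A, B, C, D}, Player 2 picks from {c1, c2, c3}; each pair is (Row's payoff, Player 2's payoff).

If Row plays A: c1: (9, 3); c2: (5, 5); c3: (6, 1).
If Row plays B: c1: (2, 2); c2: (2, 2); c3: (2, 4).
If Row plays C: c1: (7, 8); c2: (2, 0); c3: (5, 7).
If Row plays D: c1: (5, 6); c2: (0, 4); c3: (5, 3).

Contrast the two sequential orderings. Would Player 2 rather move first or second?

If Row leads: Player 2's best replies are A→c2, B→c3, C→c1, D→c1; Row's induced payoffs 5, 2, 7, 5; outcome (C, c1), payoffs (7, 8).
If Player 2 leads: Row's best replies are c1→A, c2→A, c3→A; Player 2's induced payoffs 3, 5, 1; outcome (A, c2), payoffs (5, 5).
Player 2 gets 5 moving first and 8 moving second, so Player 2 prefers to move second.

second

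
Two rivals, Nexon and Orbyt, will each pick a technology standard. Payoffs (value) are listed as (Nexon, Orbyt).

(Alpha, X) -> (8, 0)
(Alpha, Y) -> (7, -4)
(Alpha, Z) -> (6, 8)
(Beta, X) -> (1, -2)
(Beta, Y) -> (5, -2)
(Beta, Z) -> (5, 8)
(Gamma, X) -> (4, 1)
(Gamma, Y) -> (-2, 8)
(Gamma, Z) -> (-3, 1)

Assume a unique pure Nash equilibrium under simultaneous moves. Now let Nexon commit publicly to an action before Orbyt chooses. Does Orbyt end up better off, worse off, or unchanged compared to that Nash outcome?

unchanged

Orbyt best-responds to each possible Nexon move:
- Alpha: Orbyt compares 0, -4, 8 and picks Z; Nexon would get 6.
- Beta: Orbyt compares -2, -2, 8 and picks Z; Nexon would get 5.
- Gamma: Orbyt compares 1, 8, 1 and picks Y; Nexon would get -2.
Maximizing over 6, 5, -2, Nexon chooses Alpha. Subgame-perfect outcome: (Alpha, Z) with payoffs (6, 8).
For the simultaneous game, intersect best replies.
Nexon's best replies: X→Alpha; Y→Alpha; Z→Alpha.
Orbyt's best replies: Alpha→Z; Beta→Z; Gamma→Y.
Only (Alpha, Z) has each player best-responding; Nash payoffs (6, 8).
Orbyt earns 8 sequentially versus 8 at the Nash outcome: unchanged.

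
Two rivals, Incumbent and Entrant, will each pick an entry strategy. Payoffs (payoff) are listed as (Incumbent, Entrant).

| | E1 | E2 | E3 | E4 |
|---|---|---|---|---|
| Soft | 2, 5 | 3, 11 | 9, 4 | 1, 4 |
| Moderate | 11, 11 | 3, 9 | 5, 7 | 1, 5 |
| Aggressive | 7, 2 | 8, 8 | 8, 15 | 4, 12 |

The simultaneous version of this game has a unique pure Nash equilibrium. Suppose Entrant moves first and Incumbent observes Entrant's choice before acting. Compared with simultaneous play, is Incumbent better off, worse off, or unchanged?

worse off

Incumbent best-responds to each possible Entrant move:
- E1 → Incumbent plays Moderate (best of 2, 11, 7); Entrant gets 11.
- E2 → Incumbent plays Aggressive (best of 3, 3, 8); Entrant gets 8.
- E3 → Incumbent plays Soft (best of 9, 5, 8); Entrant gets 4.
- E4 → Incumbent plays Aggressive (best of 1, 1, 4); Entrant gets 12.
Entrant's induced payoffs are 11, 8, 4, 12, so Entrant commits to E4. Subgame-perfect outcome: (Aggressive, E4) with payoffs (4, 12).
Now find the simultaneous Nash equilibrium.
Incumbent's best replies: E1→Moderate; E2→Aggressive; E3→Soft; E4→Aggressive.
Entrant's best replies: Soft→E2; Moderate→E1; Aggressive→E3.
Only (Moderate, E1) has each player best-responding; Nash payoffs (11, 11).
Incumbent earns 4 sequentially versus 11 at the Nash outcome: worse off.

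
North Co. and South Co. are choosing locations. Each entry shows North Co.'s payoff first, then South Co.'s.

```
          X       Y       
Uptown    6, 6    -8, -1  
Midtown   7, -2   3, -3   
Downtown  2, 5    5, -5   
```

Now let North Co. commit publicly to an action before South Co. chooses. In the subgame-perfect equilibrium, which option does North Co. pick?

Solve by backward induction (North Co. leads).
- Uptown: BR = X, leader payoff 6.
- Midtown: BR = X, leader payoff 7.
- Downtown: BR = X, leader payoff 2.
Among 6, 7, 2, the best is 7 at Midtown. Subgame-perfect outcome: (Midtown, X) with payoffs (7, -2).

Midtown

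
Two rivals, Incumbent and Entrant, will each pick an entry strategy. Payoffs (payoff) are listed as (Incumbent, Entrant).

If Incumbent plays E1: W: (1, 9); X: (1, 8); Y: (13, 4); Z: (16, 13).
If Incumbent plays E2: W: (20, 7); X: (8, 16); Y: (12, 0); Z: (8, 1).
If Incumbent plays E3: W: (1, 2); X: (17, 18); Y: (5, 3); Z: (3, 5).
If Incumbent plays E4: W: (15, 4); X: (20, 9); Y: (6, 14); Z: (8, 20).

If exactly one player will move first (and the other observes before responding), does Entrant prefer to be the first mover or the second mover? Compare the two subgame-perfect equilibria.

If Incumbent leads: Entrant's best replies are E1→Z, E2→X, E3→X, E4→Z; Incumbent's induced payoffs 16, 8, 17, 8; outcome (E3, X), payoffs (17, 18).
If Entrant leads: Incumbent's best replies are W→E2, X→E4, Y→E1, Z→E1; Entrant's induced payoffs 7, 9, 4, 13; outcome (E1, Z), payoffs (16, 13).
Entrant gets 13 moving first and 18 moving second, so Entrant prefers to move second.

second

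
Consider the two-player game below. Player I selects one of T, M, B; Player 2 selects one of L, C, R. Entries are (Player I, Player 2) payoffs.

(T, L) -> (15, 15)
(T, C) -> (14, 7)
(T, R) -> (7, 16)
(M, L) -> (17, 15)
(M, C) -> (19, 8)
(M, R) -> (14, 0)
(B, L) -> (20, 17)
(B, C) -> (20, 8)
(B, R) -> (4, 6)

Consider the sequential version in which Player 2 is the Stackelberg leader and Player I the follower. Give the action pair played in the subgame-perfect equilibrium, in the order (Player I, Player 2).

Work backward from Player I's decision.
- L → Player I plays B (best of 15, 17, 20); Player 2 gets 17.
- C → Player I plays B (best of 14, 19, 20); Player 2 gets 8.
- R → Player I plays M (best of 7, 14, 4); Player 2 gets 0.
Maximizing over 17, 8, 0, Player 2 chooses L. Subgame-perfect outcome: (B, L) with payoffs (20, 17).

(B, L)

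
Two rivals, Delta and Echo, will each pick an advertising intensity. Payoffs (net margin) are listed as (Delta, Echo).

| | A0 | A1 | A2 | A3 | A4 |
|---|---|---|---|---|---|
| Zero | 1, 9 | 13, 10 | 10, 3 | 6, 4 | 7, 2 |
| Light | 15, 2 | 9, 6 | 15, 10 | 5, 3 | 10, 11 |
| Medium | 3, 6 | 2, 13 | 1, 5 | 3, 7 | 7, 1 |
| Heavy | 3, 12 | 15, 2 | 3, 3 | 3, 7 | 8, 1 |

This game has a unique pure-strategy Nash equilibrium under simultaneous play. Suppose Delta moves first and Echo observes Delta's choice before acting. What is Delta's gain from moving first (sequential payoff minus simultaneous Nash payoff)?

3

Echo best-responds to each possible Delta move:
- Zero: BR = A1, leader payoff 13.
- Light: BR = A4, leader payoff 10.
- Medium: BR = A1, leader payoff 2.
- Heavy: BR = A0, leader payoff 3.
Delta's induced payoffs are 13, 10, 2, 3, so Delta commits to Zero. Subgame-perfect outcome: (Zero, A1) with payoffs (13, 10).
Under simultaneous play:
Delta's best replies: A0→Light; A1→Heavy; A2→Light; A3→Zero; A4→Light.
Echo's best replies: Zero→A1; Light→A4; Medium→A1; Heavy→A0.
The unique mutual best reply is (Light, A4), giving (10, 11).
Delta's commitment gain: 13 − 10 = 3.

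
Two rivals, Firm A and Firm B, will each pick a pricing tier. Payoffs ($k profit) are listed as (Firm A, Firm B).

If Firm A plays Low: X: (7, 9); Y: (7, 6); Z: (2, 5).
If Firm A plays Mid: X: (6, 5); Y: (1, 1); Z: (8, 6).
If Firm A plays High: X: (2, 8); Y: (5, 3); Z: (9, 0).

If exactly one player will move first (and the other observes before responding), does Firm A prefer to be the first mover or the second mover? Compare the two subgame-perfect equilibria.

If Firm A leads: Firm B's best replies are Low→X, Mid→Z, High→X; Firm A's induced payoffs 7, 8, 2; outcome (Mid, Z), payoffs (8, 6).
If Firm B leads: Firm A's best replies are X→Low, Y→Low, Z→High; Firm B's induced payoffs 9, 6, 0; outcome (Low, X), payoffs (7, 9).
Firm A gets 8 moving first and 7 moving second, so Firm A prefers to move first.

first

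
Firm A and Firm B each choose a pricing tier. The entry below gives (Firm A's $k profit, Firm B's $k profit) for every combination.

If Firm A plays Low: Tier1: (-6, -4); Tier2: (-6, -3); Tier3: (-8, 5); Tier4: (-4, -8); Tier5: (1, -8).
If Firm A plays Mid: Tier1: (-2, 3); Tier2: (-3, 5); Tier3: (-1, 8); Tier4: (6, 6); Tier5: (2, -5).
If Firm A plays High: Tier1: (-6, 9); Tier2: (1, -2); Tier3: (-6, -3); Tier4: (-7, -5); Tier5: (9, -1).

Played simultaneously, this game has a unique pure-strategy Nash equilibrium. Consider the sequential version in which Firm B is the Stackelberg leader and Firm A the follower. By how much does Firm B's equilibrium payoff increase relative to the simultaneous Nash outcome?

Work backward from Firm A's decision.
- Tier1 → Firm A plays Mid (best of -6, -2, -6); Firm B gets 3.
- Tier2 → Firm A plays High (best of -6, -3, 1); Firm B gets -2.
- Tier3 → Firm A plays Mid (best of -8, -1, -6); Firm B gets 8.
- Tier4 → Firm A plays Mid (best of -4, 6, -7); Firm B gets 6.
- Tier5 → Firm A plays High (best of 1, 2, 9); Firm B gets -1.
Among 3, -2, 8, 6, -1, the best is 8 at Tier3. Subgame-perfect outcome: (Mid, Tier3) with payoffs (-1, 8).
Now find the simultaneous Nash equilibrium.
Firm A's best replies: Tier1→Mid; Tier2→High; Tier3→Mid; Tier4→Mid; Tier5→High.
Firm B's best replies: Low→Tier3; Mid→Tier3; High→Tier1.
Only (Mid, Tier3) has each player best-responding; Nash payoffs (-1, 8).
Firm B's commitment gain: 8 − 8 = 0.

0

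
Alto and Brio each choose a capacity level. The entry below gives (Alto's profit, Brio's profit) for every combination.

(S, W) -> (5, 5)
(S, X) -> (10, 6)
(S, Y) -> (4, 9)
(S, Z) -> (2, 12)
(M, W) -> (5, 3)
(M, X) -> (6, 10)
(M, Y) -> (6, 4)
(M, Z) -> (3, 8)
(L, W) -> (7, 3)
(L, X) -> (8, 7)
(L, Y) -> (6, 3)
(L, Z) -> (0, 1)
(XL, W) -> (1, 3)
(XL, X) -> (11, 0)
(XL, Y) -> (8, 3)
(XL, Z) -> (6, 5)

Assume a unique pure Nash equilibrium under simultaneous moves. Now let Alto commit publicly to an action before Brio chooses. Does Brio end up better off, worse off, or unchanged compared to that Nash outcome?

Brio best-responds to each possible Alto move:
- S → Brio plays Z (best of 5, 6, 9, 12); Alto gets 2.
- M → Brio plays X (best of 3, 10, 4, 8); Alto gets 6.
- L → Brio plays X (best of 3, 7, 3, 1); Alto gets 8.
- XL → Brio plays Z (best of 3, 0, 3, 5); Alto gets 6.
Maximizing over 2, 6, 8, 6, Alto chooses L. Subgame-perfect outcome: (L, X) with payoffs (8, 7).
Now find the simultaneous Nash equilibrium.
Alto's best replies: W→L; X→XL; Y→XL; Z→XL.
Brio's best replies: S→Z; M→X; L→X; XL→Z.
Only (XL, Z) has each player best-responding; Nash payoffs (6, 5).
Brio earns 7 sequentially versus 5 at the Nash outcome: better off.

better off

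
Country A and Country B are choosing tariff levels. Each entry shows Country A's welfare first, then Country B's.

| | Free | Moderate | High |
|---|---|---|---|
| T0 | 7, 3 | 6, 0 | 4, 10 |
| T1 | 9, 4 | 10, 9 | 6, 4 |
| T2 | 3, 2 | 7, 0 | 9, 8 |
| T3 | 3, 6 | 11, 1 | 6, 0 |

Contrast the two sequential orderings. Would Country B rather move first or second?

second

If Country A leads: Country B's best replies are T0→High, T1→Moderate, T2→High, T3→Free; Country A's induced payoffs 4, 10, 9, 3; outcome (T1, Moderate), payoffs (10, 9).
If Country B leads: Country A's best replies are Free→T1, Moderate→T3, High→T2; Country B's induced payoffs 4, 1, 8; outcome (T2, High), payoffs (9, 8).
Country B gets 8 moving first and 9 moving second, so Country B prefers to move second.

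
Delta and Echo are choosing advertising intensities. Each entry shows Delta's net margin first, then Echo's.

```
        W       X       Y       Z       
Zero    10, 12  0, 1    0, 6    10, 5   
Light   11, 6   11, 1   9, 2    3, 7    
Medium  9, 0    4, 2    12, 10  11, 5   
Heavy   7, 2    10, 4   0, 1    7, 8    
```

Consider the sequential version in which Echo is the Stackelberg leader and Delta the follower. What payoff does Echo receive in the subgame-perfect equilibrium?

10

Solve by backward induction (Echo leads).
- W → Delta plays Light (best of 10, 11, 9, 7); Echo gets 6.
- X → Delta plays Light (best of 0, 11, 4, 10); Echo gets 1.
- Y → Delta plays Medium (best of 0, 9, 12, 0); Echo gets 10.
- Z → Delta plays Medium (best of 10, 3, 11, 7); Echo gets 5.
Maximizing over 6, 1, 10, 5, Echo chooses Y. Subgame-perfect outcome: (Medium, Y) with payoffs (12, 10).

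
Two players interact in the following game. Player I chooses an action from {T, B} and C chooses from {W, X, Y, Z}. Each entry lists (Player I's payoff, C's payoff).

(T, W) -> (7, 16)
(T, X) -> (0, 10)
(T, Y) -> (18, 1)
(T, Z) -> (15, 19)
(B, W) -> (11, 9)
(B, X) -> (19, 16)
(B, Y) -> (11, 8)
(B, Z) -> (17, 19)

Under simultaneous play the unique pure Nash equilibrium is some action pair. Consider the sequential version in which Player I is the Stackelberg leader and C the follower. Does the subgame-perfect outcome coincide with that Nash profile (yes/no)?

Solve by backward induction (Player I leads).
- T: C compares 16, 10, 1, 19 and picks Z; Player I would get 15.
- B: C compares 9, 16, 8, 19 and picks Z; Player I would get 17.
Among 15, 17, the best is 17 at B. Subgame-perfect outcome: (B, Z) with payoffs (17, 19).
Under simultaneous play:
Player I's best replies: W→B; X→B; Y→T; Z→B.
C's best replies: T→Z; B→Z.
The unique mutual best reply is (B, Z), giving (17, 19).
Sequential outcome (B, Z) coincides with the Nash profile (B, Z).

yes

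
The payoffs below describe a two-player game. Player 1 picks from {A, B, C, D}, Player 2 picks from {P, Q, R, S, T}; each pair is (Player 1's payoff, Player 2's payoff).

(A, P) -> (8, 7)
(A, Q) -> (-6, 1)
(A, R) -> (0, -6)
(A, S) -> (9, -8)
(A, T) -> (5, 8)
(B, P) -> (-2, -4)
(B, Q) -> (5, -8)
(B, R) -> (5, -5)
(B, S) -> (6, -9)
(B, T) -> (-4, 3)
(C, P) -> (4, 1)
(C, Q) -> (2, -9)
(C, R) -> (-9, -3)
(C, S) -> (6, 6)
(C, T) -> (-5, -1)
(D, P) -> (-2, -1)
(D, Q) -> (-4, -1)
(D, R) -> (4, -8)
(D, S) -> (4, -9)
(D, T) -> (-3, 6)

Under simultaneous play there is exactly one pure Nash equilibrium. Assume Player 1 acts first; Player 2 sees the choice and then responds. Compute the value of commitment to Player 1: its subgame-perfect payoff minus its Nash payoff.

Backward induction with Player 1 moving first.
- A: BR = T, leader payoff 5.
- B: BR = T, leader payoff -4.
- C: BR = S, leader payoff 6.
- D: BR = T, leader payoff -3.
Maximizing over 5, -4, 6, -3, Player 1 chooses C. Subgame-perfect outcome: (C, S) with payoffs (6, 6).
Under simultaneous play:
Player 1's best replies: P→A; Q→B; R→B; S→A; T→A.
Player 2's best replies: A→T; B→T; C→S; D→T.
The unique mutual best reply is (A, T), giving (5, 8).
Player 1's commitment gain: 6 − 5 = 1.

1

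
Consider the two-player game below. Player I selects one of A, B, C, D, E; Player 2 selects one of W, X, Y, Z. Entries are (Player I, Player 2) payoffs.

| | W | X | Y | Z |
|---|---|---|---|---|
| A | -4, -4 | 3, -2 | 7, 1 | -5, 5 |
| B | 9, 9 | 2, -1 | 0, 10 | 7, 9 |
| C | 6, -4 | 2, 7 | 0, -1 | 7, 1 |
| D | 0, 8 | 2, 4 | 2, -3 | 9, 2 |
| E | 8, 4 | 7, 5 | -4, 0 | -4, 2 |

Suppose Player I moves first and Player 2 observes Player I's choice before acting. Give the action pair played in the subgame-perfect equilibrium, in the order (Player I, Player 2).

(E, X)

Backward induction with Player I moving first.
- A → Player 2 plays Z (best of -4, -2, 1, 5); Player I gets -5.
- B → Player 2 plays Y (best of 9, -1, 10, 9); Player I gets 0.
- C → Player 2 plays X (best of -4, 7, -1, 1); Player I gets 2.
- D → Player 2 plays W (best of 8, 4, -3, 2); Player I gets 0.
- E → Player 2 plays X (best of 4, 5, 0, 2); Player I gets 7.
Player I's induced payoffs are -5, 0, 2, 0, 7, so Player I commits to E. Subgame-perfect outcome: (E, X) with payoffs (7, 5).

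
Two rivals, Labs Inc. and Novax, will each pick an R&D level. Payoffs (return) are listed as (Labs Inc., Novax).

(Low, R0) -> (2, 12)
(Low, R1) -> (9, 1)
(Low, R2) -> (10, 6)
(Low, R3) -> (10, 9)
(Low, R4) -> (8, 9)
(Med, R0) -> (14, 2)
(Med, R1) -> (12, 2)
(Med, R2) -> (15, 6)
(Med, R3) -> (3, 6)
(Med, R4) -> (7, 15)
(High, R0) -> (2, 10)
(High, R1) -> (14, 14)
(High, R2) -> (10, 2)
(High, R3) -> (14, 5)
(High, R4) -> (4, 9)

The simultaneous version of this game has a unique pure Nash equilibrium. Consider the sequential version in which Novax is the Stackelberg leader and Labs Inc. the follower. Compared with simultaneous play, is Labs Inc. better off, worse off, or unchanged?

unchanged

Backward induction with Novax moving first.
- R0: Labs Inc. compares 2, 14, 2 and picks Med; Novax would get 2.
- R1: Labs Inc. compares 9, 12, 14 and picks High; Novax would get 14.
- R2: Labs Inc. compares 10, 15, 10 and picks Med; Novax would get 6.
- R3: Labs Inc. compares 10, 3, 14 and picks High; Novax would get 5.
- R4: Labs Inc. compares 8, 7, 4 and picks Low; Novax would get 9.
Among 2, 14, 6, 5, 9, the best is 14 at R1. Subgame-perfect outcome: (High, R1) with payoffs (14, 14).
For the simultaneous game, intersect best replies.
Labs Inc.'s best replies: R0→Med; R1→High; R2→Med; R3→High; R4→Low.
Novax's best replies: Low→R0; Med→R4; High→R1.
Only (High, R1) has each player best-responding; Nash payoffs (14, 14).
Labs Inc. earns 14 sequentially versus 14 at the Nash outcome: unchanged.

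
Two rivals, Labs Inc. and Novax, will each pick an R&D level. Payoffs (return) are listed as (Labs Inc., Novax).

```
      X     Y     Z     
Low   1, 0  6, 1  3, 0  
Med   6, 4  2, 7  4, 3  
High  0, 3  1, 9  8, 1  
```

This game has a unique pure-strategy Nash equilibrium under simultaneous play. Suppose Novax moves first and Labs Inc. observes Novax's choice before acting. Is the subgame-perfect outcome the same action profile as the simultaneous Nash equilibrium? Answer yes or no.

Work backward from Labs Inc.'s decision.
- X → Labs Inc. plays Med (best of 1, 6, 0); Novax gets 4.
- Y → Labs Inc. plays Low (best of 6, 2, 1); Novax gets 1.
- Z → Labs Inc. plays High (best of 3, 4, 8); Novax gets 1.
Among 4, 1, 1, the best is 4 at X. Subgame-perfect outcome: (Med, X) with payoffs (6, 4).
Now find the simultaneous Nash equilibrium.
Labs Inc.'s best replies: X→Med; Y→Low; Z→High.
Novax's best replies: Low→Y; Med→Y; High→Y.
Only (Low, Y) has each player best-responding; Nash payoffs (6, 1).
Sequential outcome (Med, X) differs from the Nash profile (Low, Y).

no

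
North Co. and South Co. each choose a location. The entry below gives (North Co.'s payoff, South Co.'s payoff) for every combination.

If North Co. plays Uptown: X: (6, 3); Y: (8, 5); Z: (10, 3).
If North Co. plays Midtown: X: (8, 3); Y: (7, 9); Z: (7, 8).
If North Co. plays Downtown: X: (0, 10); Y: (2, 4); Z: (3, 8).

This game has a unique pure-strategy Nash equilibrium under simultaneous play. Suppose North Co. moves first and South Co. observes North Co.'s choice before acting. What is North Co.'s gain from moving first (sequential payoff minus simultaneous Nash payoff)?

0

South Co. best-responds to each possible North Co. move:
- Uptown: BR = Y, leader payoff 8.
- Midtown: BR = Y, leader payoff 7.
- Downtown: BR = X, leader payoff 0.
Maximizing over 8, 7, 0, North Co. chooses Uptown. Subgame-perfect outcome: (Uptown, Y) with payoffs (8, 5).
For the simultaneous game, intersect best replies.
North Co.'s best replies: X→Midtown; Y→Uptown; Z→Uptown.
South Co.'s best replies: Uptown→Y; Midtown→Y; Downtown→X.
Only (Uptown, Y) has each player best-responding; Nash payoffs (8, 5).
North Co.'s commitment gain: 8 − 8 = 0.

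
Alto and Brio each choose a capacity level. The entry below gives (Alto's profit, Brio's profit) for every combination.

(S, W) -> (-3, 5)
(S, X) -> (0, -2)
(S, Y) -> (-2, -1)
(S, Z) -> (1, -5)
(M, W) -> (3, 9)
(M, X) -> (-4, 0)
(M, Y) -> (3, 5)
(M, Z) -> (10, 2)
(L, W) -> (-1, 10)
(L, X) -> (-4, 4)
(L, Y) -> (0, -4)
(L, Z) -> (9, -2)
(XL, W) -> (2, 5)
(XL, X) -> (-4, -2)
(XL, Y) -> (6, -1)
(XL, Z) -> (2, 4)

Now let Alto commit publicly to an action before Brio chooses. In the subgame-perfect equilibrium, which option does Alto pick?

Solve by backward induction (Alto leads).
- S → Brio plays W (best of 5, -2, -1, -5); Alto gets -3.
- M → Brio plays W (best of 9, 0, 5, 2); Alto gets 3.
- L → Brio plays W (best of 10, 4, -4, -2); Alto gets -1.
- XL → Brio plays W (best of 5, -2, -1, 4); Alto gets 2.
Among -3, 3, -1, 2, the best is 3 at M. Subgame-perfect outcome: (M, W) with payoffs (3, 9).

M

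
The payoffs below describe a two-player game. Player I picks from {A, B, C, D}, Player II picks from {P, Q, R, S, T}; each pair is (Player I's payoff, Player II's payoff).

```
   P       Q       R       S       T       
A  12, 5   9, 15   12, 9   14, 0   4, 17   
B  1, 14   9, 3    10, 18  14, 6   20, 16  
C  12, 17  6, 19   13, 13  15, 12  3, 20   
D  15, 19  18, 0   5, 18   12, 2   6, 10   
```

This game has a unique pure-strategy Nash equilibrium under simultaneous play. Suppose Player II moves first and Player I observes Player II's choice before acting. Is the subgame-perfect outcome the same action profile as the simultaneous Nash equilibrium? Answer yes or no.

yes

Work backward from Player I's decision.
- P → Player I plays D (best of 12, 1, 12, 15); Player II gets 19.
- Q → Player I plays D (best of 9, 9, 6, 18); Player II gets 0.
- R → Player I plays C (best of 12, 10, 13, 5); Player II gets 13.
- S → Player I plays C (best of 14, 14, 15, 12); Player II gets 12.
- T → Player I plays B (best of 4, 20, 3, 6); Player II gets 16.
Among 19, 0, 13, 12, 16, the best is 19 at P. Subgame-perfect outcome: (D, P) with payoffs (15, 19).
For the simultaneous game, intersect best replies.
Player I's best replies: P→D; Q→D; R→C; S→C; T→B.
Player II's best replies: A→T; B→R; C→T; D→P.
The unique mutual best reply is (D, P), giving (15, 19).
Sequential outcome (D, P) coincides with the Nash profile (D, P).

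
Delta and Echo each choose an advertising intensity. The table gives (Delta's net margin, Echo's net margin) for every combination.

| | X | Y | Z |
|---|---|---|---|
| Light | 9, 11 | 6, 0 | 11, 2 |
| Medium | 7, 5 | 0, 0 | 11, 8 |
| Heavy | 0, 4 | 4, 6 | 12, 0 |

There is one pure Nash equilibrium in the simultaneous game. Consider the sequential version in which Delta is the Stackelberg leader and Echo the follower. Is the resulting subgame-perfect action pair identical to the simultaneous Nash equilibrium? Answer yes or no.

no

Echo best-responds to each possible Delta move:
- Light → Echo plays X (best of 11, 0, 2); Delta gets 9.
- Medium → Echo plays Z (best of 5, 0, 8); Delta gets 11.
- Heavy → Echo plays Y (best of 4, 6, 0); Delta gets 4.
Among 9, 11, 4, the best is 11 at Medium. Subgame-perfect outcome: (Medium, Z) with payoffs (11, 8).
Under simultaneous play:
Delta's best replies: X→Light; Y→Light; Z→Heavy.
Echo's best replies: Light→X; Medium→Z; Heavy→Y.
The unique mutual best reply is (Light, X), giving (9, 11).
Sequential outcome (Medium, Z) differs from the Nash profile (Light, X).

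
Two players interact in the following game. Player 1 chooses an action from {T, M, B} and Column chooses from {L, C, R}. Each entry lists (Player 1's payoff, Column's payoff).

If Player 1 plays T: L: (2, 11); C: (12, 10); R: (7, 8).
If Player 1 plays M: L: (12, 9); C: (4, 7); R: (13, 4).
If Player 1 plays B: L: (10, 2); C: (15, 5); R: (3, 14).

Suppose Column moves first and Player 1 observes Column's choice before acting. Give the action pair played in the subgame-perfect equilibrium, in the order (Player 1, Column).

(M, L)

Solve by backward induction (Column leads).
- L: Player 1 compares 2, 12, 10 and picks M; Column would get 9.
- C: Player 1 compares 12, 4, 15 and picks B; Column would get 5.
- R: Player 1 compares 7, 13, 3 and picks M; Column would get 4.
Maximizing over 9, 5, 4, Column chooses L. Subgame-perfect outcome: (M, L) with payoffs (12, 9).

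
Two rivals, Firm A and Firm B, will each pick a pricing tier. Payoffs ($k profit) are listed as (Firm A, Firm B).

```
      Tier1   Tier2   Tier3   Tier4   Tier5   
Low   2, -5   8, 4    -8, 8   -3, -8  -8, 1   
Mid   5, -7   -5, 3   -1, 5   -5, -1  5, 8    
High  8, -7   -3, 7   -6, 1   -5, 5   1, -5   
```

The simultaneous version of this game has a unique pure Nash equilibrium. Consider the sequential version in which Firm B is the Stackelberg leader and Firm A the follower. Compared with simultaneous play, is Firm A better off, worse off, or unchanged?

unchanged

Solve by backward induction (Firm B leads).
- Tier1 → Firm A plays High (best of 2, 5, 8); Firm B gets -7.
- Tier2 → Firm A plays Low (best of 8, -5, -3); Firm B gets 4.
- Tier3 → Firm A plays Mid (best of -8, -1, -6); Firm B gets 5.
- Tier4 → Firm A plays Low (best of -3, -5, -5); Firm B gets -8.
- Tier5 → Firm A plays Mid (best of -8, 5, 1); Firm B gets 8.
Among -7, 4, 5, -8, 8, the best is 8 at Tier5. Subgame-perfect outcome: (Mid, Tier5) with payoffs (5, 8).
For the simultaneous game, intersect best replies.
Firm A's best replies: Tier1→High; Tier2→Low; Tier3→Mid; Tier4→Low; Tier5→Mid.
Firm B's best replies: Low→Tier3; Mid→Tier5; High→Tier2.
The unique mutual best reply is (Mid, Tier5), giving (5, 8).
Firm A earns 5 sequentially versus 5 at the Nash outcome: unchanged.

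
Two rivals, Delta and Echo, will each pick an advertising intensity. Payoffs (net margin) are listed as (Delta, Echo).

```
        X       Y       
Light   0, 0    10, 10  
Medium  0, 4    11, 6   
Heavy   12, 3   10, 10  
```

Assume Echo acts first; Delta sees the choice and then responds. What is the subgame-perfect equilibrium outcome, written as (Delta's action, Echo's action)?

(Medium, Y)

Work backward from Delta's decision.
- X → Delta plays Heavy (best of 0, 0, 12); Echo gets 3.
- Y → Delta plays Medium (best of 10, 11, 10); Echo gets 6.
Maximizing over 3, 6, Echo chooses Y. Subgame-perfect outcome: (Medium, Y) with payoffs (11, 6).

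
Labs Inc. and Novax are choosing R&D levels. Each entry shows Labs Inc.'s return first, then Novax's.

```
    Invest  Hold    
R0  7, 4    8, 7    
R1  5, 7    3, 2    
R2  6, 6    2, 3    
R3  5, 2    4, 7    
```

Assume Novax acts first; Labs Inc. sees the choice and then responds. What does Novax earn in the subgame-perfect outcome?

7

Work backward from Labs Inc.'s decision.
- Invest: Labs Inc. compares 7, 5, 6, 5 and picks R0; Novax would get 4.
- Hold: Labs Inc. compares 8, 3, 2, 4 and picks R0; Novax would get 7.
Among 4, 7, the best is 7 at Hold. Subgame-perfect outcome: (R0, Hold) with payoffs (8, 7).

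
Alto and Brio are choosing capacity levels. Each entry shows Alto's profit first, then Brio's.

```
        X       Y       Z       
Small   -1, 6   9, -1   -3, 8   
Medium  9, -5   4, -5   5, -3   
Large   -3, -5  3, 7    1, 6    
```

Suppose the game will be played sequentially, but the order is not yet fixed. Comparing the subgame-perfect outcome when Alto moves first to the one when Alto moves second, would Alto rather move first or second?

second

If Alto leads: Brio's best replies are Small→Z, Medium→Z, Large→Y; Alto's induced payoffs -3, 5, 3; outcome (Medium, Z), payoffs (5, -3).
If Brio leads: Alto's best replies are X→Medium, Y→Small, Z→Medium; Brio's induced payoffs -5, -1, -3; outcome (Small, Y), payoffs (9, -1).
Alto gets 5 moving first and 9 moving second, so Alto prefers to move second.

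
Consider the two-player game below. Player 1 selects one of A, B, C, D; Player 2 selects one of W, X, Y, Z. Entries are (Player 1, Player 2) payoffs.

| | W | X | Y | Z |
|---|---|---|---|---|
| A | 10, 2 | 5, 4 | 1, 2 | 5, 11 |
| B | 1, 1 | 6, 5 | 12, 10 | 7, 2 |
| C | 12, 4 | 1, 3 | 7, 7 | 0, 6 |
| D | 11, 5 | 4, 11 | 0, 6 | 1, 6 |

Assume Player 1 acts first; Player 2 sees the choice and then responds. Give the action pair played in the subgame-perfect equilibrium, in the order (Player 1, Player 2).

Backward induction with Player 1 moving first.
- A: Player 2 compares 2, 4, 2, 11 and picks Z; Player 1 would get 5.
- B: Player 2 compares 1, 5, 10, 2 and picks Y; Player 1 would get 12.
- C: Player 2 compares 4, 3, 7, 6 and picks Y; Player 1 would get 7.
- D: Player 2 compares 5, 11, 6, 6 and picks X; Player 1 would get 4.
Maximizing over 5, 12, 7, 4, Player 1 chooses B. Subgame-perfect outcome: (B, Y) with payoffs (12, 10).

(B, Y)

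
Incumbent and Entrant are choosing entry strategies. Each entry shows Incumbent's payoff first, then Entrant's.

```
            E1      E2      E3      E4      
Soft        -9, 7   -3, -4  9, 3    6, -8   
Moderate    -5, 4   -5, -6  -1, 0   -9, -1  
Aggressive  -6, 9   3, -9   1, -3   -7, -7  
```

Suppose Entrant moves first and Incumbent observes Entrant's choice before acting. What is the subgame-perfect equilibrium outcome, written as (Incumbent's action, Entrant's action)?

(Moderate, E1)

Solve by backward induction (Entrant leads).
- E1: BR = Moderate, leader payoff 4.
- E2: BR = Aggressive, leader payoff -9.
- E3: BR = Soft, leader payoff 3.
- E4: BR = Soft, leader payoff -8.
Entrant's induced payoffs are 4, -9, 3, -8, so Entrant commits to E1. Subgame-perfect outcome: (Moderate, E1) with payoffs (-5, 4).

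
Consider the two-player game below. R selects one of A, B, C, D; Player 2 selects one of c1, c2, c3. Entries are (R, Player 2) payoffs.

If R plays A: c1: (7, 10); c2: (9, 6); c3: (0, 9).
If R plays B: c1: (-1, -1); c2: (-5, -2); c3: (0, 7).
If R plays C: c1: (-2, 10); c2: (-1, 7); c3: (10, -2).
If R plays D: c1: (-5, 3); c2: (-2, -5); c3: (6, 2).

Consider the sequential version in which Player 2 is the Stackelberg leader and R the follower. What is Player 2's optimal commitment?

R best-responds to each possible Player 2 move:
- c1: R compares 7, -1, -2, -5 and picks A; Player 2 would get 10.
- c2: R compares 9, -5, -1, -2 and picks A; Player 2 would get 6.
- c3: R compares 0, 0, 10, 6 and picks C; Player 2 would get -2.
Maximizing over 10, 6, -2, Player 2 chooses c1. Subgame-perfect outcome: (A, c1) with payoffs (7, 10).

c1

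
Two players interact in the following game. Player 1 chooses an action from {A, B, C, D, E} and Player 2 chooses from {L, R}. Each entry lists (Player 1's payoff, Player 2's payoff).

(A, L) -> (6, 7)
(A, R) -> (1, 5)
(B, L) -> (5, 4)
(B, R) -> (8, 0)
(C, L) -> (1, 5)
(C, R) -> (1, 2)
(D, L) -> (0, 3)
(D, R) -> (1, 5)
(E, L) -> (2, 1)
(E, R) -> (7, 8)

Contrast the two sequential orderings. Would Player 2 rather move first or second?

If Player 1 leads: Player 2's best replies are A→L, B→L, C→L, D→R, E→R; Player 1's induced payoffs 6, 5, 1, 1, 7; outcome (E, R), payoffs (7, 8).
If Player 2 leads: Player 1's best replies are L→A, R→B; Player 2's induced payoffs 7, 0; outcome (A, L), payoffs (6, 7).
Player 2 gets 7 moving first and 8 moving second, so Player 2 prefers to move second.

second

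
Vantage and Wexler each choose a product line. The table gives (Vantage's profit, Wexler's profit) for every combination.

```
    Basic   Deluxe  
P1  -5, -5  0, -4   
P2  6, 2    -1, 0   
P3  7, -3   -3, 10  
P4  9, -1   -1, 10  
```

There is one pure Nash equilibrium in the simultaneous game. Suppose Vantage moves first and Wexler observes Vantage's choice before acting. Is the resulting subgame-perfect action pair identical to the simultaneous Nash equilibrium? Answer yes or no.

Solve by backward induction (Vantage leads).
- P1 → Wexler plays Deluxe (best of -5, -4); Vantage gets 0.
- P2 → Wexler plays Basic (best of 2, 0); Vantage gets 6.
- P3 → Wexler plays Deluxe (best of -3, 10); Vantage gets -3.
- P4 → Wexler plays Deluxe (best of -1, 10); Vantage gets -1.
Maximizing over 0, 6, -3, -1, Vantage chooses P2. Subgame-perfect outcome: (P2, Basic) with payoffs (6, 2).
For the simultaneous game, intersect best replies.
Vantage's best replies: Basic→P4; Deluxe→P1.
Wexler's best replies: P1→Deluxe; P2→Basic; P3→Deluxe; P4→Deluxe.
The unique mutual best reply is (P1, Deluxe), giving (0, -4).
Sequential outcome (P2, Basic) differs from the Nash profile (P1, Deluxe).

no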